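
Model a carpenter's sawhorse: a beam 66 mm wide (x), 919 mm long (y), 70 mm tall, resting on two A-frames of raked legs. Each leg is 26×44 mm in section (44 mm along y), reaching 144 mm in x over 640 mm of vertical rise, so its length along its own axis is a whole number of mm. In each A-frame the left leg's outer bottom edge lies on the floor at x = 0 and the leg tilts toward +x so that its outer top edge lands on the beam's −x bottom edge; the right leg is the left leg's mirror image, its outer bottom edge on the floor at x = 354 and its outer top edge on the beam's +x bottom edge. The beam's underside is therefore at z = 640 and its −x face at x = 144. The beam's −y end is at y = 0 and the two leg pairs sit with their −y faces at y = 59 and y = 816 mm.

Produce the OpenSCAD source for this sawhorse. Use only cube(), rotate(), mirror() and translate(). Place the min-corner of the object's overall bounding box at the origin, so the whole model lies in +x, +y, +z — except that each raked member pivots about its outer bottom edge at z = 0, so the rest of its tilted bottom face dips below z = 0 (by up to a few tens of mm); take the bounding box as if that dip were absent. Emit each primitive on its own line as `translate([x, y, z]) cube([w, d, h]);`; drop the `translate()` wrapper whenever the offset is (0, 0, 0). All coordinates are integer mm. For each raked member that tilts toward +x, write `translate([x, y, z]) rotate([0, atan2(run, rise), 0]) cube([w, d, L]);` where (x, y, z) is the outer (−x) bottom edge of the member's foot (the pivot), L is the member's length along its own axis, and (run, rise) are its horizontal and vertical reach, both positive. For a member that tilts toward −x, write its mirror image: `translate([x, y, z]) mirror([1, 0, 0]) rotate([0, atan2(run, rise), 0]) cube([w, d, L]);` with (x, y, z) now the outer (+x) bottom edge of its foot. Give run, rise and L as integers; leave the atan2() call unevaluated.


translate([144, 0, 640]) cube([66, 919, 70]);
translate([0, 59, 0]) rotate([0, atan2(144, 640), 0]) cube([26, 44, 656]);
translate([354, 59, 0]) mirror([1, 0, 0]) rotate([0, atan2(144, 640), 0]) cube([26, 44, 656]);
translate([0, 816, 0]) rotate([0, atan2(144, 640), 0]) cube([26, 44, 656]);
translate([354, 816, 0]) mirror([1, 0, 0]) rotate([0, atan2(144, 640), 0]) cube([26, 44, 656]);


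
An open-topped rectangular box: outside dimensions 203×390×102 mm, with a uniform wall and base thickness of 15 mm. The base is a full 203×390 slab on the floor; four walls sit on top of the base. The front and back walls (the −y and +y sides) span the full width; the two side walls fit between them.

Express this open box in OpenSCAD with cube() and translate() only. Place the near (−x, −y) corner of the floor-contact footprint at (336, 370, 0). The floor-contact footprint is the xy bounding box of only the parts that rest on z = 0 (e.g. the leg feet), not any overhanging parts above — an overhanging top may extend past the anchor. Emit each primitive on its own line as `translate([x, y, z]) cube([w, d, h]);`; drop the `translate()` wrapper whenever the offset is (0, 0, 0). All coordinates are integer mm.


translate([336, 370, 0]) cube([203, 390, 15]);
translate([336, 370, 15]) cube([203, 15, 87]);
translate([336, 745, 15]) cube([203, 15, 87]);
translate([336, 385, 15]) cube([15, 360, 87]);
translate([524, 385, 15]) cube([15, 360, 87]);


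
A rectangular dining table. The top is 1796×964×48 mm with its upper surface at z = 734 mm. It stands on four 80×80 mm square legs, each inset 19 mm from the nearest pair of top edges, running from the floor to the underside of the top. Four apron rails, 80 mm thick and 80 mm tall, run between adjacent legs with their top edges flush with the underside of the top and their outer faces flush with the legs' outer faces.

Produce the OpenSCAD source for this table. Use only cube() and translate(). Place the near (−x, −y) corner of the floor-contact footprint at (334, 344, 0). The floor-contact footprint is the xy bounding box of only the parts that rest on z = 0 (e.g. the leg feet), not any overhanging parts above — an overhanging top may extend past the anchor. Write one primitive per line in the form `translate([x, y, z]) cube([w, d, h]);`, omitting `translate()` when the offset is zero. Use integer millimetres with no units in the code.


// leg_h = 734 - 48 = 686
// apron z = 686 - 80 = 606
translate([315, 325, 686]) cube([1796, 964, 48]);
translate([334, 344, 0]) cube([80, 80, 686]);
translate([2012, 344, 0]) cube([80, 80, 686]);
translate([334, 1190, 0]) cube([80, 80, 686]);
translate([2012, 1190, 0]) cube([80, 80, 686]);
translate([414, 344, 606]) cube([1598, 80, 80]);
translate([414, 1190, 606]) cube([1598, 80, 80]);
translate([334, 424, 606]) cube([80, 766, 80]);
translate([2012, 424, 606]) cube([80, 766, 80]);


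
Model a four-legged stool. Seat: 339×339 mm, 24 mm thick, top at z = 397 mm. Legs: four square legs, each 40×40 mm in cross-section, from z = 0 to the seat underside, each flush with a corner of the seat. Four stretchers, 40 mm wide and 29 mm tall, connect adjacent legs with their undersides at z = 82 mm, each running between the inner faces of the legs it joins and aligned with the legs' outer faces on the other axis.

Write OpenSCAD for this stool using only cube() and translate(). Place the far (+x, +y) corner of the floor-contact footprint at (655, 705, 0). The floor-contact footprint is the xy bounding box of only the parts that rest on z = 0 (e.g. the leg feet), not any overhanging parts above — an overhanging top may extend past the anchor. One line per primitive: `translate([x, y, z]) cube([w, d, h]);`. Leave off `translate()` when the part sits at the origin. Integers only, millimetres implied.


translate([316, 366, 373]) cube([339, 339, 24]);
translate([316, 366, 0]) cube([40, 40, 373]);
translate([615, 366, 0]) cube([40, 40, 373]);
translate([316, 665, 0]) cube([40, 40, 373]);
translate([615, 665, 0]) cube([40, 40, 373]);
translate([356, 366, 82]) cube([259, 40, 29]);
translate([356, 665, 82]) cube([259, 40, 29]);
translate([316, 406, 82]) cube([40, 259, 29]);
translate([615, 406, 82]) cube([40, 259, 29]);


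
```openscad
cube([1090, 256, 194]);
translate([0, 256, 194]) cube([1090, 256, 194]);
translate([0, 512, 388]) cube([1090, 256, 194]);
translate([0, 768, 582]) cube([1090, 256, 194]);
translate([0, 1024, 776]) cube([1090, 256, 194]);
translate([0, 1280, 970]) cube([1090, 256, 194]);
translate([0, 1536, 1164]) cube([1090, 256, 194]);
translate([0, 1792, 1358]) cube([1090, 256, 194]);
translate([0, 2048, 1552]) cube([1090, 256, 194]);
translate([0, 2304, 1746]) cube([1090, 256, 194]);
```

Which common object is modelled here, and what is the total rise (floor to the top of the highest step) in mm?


A staircase. The total rise is 1940 mm.

10 identical blocks, each offset up and back from the previous — a staircase. Each step is 194 mm tall and there are 10 of them, so the total rise is 10 × 194 = 1940 mm.


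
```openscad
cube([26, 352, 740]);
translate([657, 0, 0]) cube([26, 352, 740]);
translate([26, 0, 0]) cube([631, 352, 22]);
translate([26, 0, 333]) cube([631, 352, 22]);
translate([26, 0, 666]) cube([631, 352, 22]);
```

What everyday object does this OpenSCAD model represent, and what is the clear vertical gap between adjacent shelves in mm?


A bookshelf. The clear shelf gap is 311 mm.

Two tall side panels with 3 horizontal boards between them — a bookshelf. The first two shelf undersides are at z = 0 and z = 333; with shelf thickness 22, the clear gap is 333 − 0 − 22 = 311 mm.


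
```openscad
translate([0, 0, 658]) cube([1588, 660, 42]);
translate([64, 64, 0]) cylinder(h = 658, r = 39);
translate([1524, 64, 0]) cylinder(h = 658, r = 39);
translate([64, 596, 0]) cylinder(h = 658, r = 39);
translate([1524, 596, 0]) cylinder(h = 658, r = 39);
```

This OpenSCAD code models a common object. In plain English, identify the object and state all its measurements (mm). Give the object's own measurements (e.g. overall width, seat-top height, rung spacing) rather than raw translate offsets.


A rectangular dining table. The top is 1588×660×42 mm with its upper surface at z = 700 mm. It stands on four round legs of 78 mm diameter, each leg's bounding box inset 25 mm from the nearest pair of top edges, running from the floor to the underside of the top.


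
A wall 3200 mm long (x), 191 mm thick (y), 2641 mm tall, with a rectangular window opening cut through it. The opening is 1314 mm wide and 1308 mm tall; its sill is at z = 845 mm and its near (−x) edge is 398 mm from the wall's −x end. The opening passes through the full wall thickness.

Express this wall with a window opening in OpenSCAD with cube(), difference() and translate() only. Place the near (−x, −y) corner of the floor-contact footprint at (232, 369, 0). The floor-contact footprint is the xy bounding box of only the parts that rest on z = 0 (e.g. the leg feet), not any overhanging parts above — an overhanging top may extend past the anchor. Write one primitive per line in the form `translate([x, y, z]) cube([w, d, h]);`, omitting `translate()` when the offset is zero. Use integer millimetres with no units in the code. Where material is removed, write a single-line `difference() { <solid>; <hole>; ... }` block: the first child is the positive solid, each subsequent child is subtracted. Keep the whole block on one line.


difference() { translate([232, 369, 0]) cube([3200, 191, 2641]); translate([630, 369, 845]) cube([1314, 191, 1308]); }


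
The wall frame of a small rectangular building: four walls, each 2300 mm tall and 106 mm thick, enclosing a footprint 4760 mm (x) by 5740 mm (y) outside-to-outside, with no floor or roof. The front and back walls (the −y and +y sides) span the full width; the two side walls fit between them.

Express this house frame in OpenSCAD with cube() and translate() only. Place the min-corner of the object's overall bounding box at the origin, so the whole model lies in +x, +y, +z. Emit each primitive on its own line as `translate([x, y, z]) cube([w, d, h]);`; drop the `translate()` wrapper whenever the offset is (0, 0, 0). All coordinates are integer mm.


cube([4760, 106, 2300]);
translate([0, 5634, 0]) cube([4760, 106, 2300]);
translate([0, 106, 0]) cube([106, 5528, 2300]);
translate([4654, 106, 0]) cube([106, 5528, 2300]);


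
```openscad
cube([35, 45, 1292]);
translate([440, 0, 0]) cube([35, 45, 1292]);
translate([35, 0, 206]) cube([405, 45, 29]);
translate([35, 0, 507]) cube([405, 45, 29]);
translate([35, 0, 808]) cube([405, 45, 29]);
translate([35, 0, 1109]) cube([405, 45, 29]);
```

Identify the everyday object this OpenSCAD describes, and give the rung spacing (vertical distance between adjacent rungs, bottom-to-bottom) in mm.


A ladder. The rung spacing is 301 mm.

Two tall 35×45 posts with 4 short bars between them — a ladder. Adjacent rungs sit at z = 206 and z = 507, so the spacing is 507 − 206 = 301 mm.


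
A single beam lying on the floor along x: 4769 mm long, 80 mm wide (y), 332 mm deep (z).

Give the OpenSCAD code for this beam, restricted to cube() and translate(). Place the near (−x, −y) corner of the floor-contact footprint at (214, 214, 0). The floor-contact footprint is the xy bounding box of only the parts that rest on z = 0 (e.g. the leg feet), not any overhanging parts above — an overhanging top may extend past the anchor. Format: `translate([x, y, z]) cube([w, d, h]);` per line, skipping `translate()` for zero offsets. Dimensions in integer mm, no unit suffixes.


translate([214, 214, 0]) cube([4769, 80, 332]);


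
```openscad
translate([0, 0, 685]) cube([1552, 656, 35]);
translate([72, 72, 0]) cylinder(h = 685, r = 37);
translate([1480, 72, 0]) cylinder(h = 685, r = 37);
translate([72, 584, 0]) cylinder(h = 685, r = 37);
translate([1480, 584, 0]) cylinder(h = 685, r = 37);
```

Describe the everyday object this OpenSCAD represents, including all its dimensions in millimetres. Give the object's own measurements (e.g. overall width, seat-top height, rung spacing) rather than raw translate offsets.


A table: top 1552 mm (x) × 656 mm (y), 35 mm thick, upper face at z = 720 mm, on four round legs of 74 mm diameter, each leg's bounding box inset 35 mm from the nearest pair of top edges from z = 0 to the bottom of the top.


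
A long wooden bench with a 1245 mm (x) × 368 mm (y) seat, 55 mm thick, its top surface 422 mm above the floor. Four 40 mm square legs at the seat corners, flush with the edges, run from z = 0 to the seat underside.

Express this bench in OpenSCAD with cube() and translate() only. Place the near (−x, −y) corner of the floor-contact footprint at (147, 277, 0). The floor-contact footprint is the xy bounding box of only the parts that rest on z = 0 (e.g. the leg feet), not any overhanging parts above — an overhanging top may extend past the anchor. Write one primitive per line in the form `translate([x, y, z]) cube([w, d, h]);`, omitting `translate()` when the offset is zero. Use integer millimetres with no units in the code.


// leg_h = 422 − 55 = 367
translate([147, 277, 367]) cube([1245, 368, 55]);
translate([147, 277, 0]) cube([40, 40, 367]);
translate([147, 605, 0]) cube([40, 40, 367]);
translate([1352, 277, 0]) cube([40, 40, 367]);
translate([1352, 605, 0]) cube([40, 40, 367]);


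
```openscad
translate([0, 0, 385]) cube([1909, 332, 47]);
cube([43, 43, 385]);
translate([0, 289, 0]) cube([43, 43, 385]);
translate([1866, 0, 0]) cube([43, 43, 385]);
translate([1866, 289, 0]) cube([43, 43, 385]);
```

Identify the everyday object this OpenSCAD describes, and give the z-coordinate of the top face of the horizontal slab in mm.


A bench. The seat-top height is 432 mm.

A long slab on four corner posts — a bench. The slab sits at z = 385 with thickness 47, so the top is 385 + 47 = 432 mm.


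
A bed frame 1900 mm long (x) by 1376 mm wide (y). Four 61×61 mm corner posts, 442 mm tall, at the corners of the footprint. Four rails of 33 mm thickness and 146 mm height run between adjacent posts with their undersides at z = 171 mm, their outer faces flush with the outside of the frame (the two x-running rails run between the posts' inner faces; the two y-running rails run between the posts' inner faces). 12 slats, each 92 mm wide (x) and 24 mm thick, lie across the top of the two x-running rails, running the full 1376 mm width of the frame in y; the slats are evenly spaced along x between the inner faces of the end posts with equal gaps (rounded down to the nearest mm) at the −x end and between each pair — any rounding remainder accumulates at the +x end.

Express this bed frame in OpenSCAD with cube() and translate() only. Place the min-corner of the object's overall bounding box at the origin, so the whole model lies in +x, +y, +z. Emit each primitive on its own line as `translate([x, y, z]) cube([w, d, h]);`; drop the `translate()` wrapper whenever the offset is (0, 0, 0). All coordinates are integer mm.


// slat z = rail_z + rail_h = 171 + 146 = 317
// slat gap = ⌊(1778 − 12·92) / 13⌋ = 51
cube([61, 61, 442]);
translate([0, 1315, 0]) cube([61, 61, 442]);
translate([1839, 0, 0]) cube([61, 61, 442]);
translate([1839, 1315, 0]) cube([61, 61, 442]);
translate([61, 0, 171]) cube([1778, 33, 146]);
translate([61, 1343, 171]) cube([1778, 33, 146]);
translate([0, 61, 171]) cube([33, 1254, 146]);
translate([1867, 61, 171]) cube([33, 1254, 146]);
translate([112, 0, 317]) cube([92, 1376, 24]);
translate([255, 0, 317]) cube([92, 1376, 24]);
translate([398, 0, 317]) cube([92, 1376, 24]);
translate([541, 0, 317]) cube([92, 1376, 24]);
translate([684, 0, 317]) cube([92, 1376, 24]);
translate([827, 0, 317]) cube([92, 1376, 24]);
translate([970, 0, 317]) cube([92, 1376, 24]);
translate([1113, 0, 317]) cube([92, 1376, 24]);
translate([1256, 0, 317]) cube([92, 1376, 24]);
translate([1399, 0, 317]) cube([92, 1376, 24]);
translate([1542, 0, 317]) cube([92, 1376, 24]);
translate([1685, 0, 317]) cube([92, 1376, 24]);


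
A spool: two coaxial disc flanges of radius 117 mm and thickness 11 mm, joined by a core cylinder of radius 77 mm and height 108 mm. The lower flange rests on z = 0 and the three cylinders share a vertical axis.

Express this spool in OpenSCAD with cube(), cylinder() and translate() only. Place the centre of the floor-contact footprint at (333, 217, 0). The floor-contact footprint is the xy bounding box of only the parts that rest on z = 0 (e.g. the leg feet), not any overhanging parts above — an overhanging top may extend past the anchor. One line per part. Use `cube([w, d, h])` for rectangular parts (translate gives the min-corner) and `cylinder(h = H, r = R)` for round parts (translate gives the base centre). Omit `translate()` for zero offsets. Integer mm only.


translate([333, 217, 0]) cylinder(h = 11, r = 117);
translate([333, 217, 11]) cylinder(h = 108, r = 77);
translate([333, 217, 119]) cylinder(h = 11, r = 117);


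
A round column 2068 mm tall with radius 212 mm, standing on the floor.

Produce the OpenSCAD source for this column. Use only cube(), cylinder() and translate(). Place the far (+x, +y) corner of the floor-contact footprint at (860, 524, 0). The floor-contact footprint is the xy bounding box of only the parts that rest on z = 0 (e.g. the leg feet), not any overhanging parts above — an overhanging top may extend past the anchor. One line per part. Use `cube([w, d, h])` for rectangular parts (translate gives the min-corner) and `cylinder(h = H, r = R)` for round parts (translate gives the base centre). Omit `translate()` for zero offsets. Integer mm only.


translate([648, 312, 0]) cylinder(h = 2068, r = 212);


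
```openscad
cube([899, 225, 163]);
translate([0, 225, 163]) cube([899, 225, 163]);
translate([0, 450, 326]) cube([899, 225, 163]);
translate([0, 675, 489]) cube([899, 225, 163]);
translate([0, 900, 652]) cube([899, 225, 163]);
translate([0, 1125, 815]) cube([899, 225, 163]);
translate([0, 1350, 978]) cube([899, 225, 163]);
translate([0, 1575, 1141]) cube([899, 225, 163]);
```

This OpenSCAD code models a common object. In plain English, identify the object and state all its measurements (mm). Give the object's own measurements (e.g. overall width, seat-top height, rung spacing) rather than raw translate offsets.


A straight staircase of 8 solid steps. Each step is 899 mm wide (x), 225 mm deep (y, the going) and 163 mm tall (the rise). The first step rests on the floor; each subsequent step sits one going further in +y and one rise higher in +z, directly behind and above the previous step with no overlap.


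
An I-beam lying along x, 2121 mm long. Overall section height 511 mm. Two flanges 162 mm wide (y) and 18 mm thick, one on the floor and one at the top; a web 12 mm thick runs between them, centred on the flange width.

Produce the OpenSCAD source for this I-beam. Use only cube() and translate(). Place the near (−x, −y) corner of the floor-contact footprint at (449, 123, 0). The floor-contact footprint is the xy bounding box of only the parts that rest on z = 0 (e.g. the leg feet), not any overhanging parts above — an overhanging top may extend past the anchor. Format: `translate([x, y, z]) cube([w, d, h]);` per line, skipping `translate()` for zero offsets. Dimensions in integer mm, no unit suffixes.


translate([449, 123, 0]) cube([2121, 162, 18]);
translate([449, 198, 18]) cube([2121, 12, 475]);
translate([449, 123, 493]) cube([2121, 162, 18]);


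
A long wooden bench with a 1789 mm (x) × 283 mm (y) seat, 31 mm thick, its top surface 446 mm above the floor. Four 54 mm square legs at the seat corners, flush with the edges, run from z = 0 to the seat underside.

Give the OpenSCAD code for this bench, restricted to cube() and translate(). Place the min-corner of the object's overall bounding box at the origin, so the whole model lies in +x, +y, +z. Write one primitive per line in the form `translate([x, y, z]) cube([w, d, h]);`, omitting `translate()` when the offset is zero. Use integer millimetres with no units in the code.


translate([0, 0, 415]) cube([1789, 283, 31]);
cube([54, 54, 415]);
translate([0, 229, 0]) cube([54, 54, 415]);
translate([1735, 0, 0]) cube([54, 54, 415]);
translate([1735, 229, 0]) cube([54, 54, 415]);


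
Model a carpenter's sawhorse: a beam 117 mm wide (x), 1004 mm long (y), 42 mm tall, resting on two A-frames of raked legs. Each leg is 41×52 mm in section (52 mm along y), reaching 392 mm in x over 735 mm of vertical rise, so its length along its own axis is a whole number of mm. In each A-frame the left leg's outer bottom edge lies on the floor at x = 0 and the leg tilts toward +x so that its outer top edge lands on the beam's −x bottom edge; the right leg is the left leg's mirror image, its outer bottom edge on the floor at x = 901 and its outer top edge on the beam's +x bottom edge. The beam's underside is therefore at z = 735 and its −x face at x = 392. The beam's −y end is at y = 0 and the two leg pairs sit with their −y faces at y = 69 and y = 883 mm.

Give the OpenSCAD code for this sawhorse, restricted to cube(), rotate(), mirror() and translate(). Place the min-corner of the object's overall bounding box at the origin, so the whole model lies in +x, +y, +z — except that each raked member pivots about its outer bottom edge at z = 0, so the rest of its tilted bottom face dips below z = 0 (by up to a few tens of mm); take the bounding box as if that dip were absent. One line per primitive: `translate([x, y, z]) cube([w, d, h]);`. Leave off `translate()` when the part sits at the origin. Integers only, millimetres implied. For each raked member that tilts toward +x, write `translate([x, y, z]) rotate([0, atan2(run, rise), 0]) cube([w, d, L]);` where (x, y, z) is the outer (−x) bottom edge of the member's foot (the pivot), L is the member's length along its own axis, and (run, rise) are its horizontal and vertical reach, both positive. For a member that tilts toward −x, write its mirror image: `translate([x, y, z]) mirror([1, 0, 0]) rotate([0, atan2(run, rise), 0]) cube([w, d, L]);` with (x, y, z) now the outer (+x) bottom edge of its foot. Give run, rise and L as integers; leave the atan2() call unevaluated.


translate([392, 0, 735]) cube([117, 1004, 42]);
translate([0, 69, 0]) rotate([0, atan2(392, 735), 0]) cube([41, 52, 833]);
translate([901, 69, 0]) mirror([1, 0, 0]) rotate([0, atan2(392, 735), 0]) cube([41, 52, 833]);
translate([0, 883, 0]) rotate([0, atan2(392, 735), 0]) cube([41, 52, 833]);
translate([901, 883, 0]) mirror([1, 0, 0]) rotate([0, atan2(392, 735), 0]) cube([41, 52, 833]);


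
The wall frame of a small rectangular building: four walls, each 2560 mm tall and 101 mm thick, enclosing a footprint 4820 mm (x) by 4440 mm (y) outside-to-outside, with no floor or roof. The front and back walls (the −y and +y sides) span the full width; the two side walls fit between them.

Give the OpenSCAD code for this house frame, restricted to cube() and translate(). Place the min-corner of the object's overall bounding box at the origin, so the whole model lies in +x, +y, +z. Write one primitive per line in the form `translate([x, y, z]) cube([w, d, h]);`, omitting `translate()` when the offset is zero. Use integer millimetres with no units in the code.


cube([4820, 101, 2560]);
translate([0, 4339, 0]) cube([4820, 101, 2560]);
translate([0, 101, 0]) cube([101, 4238, 2560]);
translate([4719, 101, 0]) cube([101, 4238, 2560]);


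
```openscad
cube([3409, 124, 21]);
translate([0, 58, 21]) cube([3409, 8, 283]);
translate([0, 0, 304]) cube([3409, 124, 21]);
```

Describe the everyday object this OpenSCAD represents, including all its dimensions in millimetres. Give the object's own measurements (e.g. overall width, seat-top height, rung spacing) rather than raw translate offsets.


An I-beam lying along x, 3409 mm long. Overall section height 325 mm. Two flanges 124 mm wide (y) and 21 mm thick, one on the floor and one at the top; a web 8 mm thick runs between them, centred on the flange width.


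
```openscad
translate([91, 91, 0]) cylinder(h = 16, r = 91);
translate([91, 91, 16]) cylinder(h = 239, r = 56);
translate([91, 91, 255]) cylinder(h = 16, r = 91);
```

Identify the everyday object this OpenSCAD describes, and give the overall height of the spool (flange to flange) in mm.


A spool. The overall height is 271 mm.

Three coaxial cylinders, large–small–large — a spool. Two 16 mm flanges and a 239 mm core give 16 + 239 + 16 = 271 mm.


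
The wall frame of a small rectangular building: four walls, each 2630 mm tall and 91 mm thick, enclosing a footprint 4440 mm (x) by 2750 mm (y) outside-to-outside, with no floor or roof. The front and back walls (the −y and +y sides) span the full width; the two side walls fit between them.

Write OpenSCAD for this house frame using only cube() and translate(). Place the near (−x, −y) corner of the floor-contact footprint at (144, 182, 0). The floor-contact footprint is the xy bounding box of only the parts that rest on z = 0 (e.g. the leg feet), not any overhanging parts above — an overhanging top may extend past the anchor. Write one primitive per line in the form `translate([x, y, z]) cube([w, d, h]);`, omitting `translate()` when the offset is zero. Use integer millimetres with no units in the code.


translate([144, 182, 0]) cube([4440, 91, 2630]);
translate([144, 2841, 0]) cube([4440, 91, 2630]);
translate([144, 273, 0]) cube([91, 2568, 2630]);
translate([4493, 273, 0]) cube([91, 2568, 2630]);


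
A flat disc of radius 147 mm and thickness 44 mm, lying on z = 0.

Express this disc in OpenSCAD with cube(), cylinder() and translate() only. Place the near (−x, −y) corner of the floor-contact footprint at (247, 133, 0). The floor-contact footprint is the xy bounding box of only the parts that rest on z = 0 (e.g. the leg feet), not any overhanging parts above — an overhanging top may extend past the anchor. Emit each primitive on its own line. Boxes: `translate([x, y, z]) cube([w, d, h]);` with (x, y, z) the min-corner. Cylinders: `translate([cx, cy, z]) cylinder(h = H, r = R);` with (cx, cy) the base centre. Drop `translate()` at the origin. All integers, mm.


translate([394, 280, 0]) cylinder(h = 44, r = 147);


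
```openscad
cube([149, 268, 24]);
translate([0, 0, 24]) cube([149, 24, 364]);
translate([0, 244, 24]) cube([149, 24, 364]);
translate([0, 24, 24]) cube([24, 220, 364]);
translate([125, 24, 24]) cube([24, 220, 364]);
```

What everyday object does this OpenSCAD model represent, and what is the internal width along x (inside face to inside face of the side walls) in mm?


An open box. The internal width is 101 mm.

A 149×268 base slab with four walls standing on it — an open box. The base is 149 mm wide and the walls are 24 mm thick, so the internal width is 149 − 2 × 24 = 101 mm.


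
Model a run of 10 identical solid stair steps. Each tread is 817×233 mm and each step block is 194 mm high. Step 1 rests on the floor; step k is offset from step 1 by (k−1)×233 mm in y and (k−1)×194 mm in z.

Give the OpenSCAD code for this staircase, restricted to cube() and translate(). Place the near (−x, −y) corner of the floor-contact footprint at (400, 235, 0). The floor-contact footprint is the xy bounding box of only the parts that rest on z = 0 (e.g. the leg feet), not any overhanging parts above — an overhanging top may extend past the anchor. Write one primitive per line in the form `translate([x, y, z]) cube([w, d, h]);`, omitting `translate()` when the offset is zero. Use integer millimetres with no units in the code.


translate([400, 235, 0]) cube([817, 233, 194]);
translate([400, 468, 194]) cube([817, 233, 194]);
translate([400, 701, 388]) cube([817, 233, 194]);
translate([400, 934, 582]) cube([817, 233, 194]);
translate([400, 1167, 776]) cube([817, 233, 194]);
translate([400, 1400, 970]) cube([817, 233, 194]);
translate([400, 1633, 1164]) cube([817, 233, 194]);
translate([400, 1866, 1358]) cube([817, 233, 194]);
translate([400, 2099, 1552]) cube([817, 233, 194]);
translate([400, 2332, 1746]) cube([817, 233, 194]);


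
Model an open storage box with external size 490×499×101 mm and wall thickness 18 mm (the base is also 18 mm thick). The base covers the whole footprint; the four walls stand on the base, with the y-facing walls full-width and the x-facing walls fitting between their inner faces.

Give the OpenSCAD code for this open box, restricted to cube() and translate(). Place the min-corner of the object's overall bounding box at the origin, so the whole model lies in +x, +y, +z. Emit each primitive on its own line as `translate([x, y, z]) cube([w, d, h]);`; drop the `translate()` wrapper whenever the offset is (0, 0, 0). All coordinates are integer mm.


cube([490, 499, 18]);
translate([0, 0, 18]) cube([490, 18, 83]);
translate([0, 481, 18]) cube([490, 18, 83]);
translate([0, 18, 18]) cube([18, 463, 83]);
translate([472, 18, 18]) cube([18, 463, 83]);


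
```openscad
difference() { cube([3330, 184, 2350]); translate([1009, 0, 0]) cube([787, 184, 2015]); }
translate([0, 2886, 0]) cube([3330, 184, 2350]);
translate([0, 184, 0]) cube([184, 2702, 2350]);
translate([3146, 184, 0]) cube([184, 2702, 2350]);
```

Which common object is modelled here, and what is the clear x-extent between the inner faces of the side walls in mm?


A single room. The interior width is 2962 mm.

Four walls enclosing a rectangle with a door in the front wall — a room. Outside width 3330 minus two 184 mm walls gives 2962 mm.


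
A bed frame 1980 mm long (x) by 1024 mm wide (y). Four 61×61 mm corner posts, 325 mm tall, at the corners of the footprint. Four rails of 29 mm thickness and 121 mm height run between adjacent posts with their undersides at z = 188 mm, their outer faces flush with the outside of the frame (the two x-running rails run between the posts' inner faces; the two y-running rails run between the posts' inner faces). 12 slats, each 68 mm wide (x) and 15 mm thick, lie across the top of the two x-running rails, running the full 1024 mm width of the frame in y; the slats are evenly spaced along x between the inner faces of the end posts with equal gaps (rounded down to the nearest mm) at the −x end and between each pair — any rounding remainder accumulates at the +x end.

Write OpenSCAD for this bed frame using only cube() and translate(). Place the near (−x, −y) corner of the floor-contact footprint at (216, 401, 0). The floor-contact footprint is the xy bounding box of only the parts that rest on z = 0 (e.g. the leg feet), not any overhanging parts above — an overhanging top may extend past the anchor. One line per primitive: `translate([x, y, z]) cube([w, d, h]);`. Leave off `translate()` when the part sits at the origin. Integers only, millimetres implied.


translate([216, 401, 0]) cube([61, 61, 325]);
translate([216, 1364, 0]) cube([61, 61, 325]);
translate([2135, 401, 0]) cube([61, 61, 325]);
translate([2135, 1364, 0]) cube([61, 61, 325]);
translate([277, 401, 188]) cube([1858, 29, 121]);
translate([277, 1396, 188]) cube([1858, 29, 121]);
translate([216, 462, 188]) cube([29, 902, 121]);
translate([2167, 462, 188]) cube([29, 902, 121]);
translate([357, 401, 309]) cube([68, 1024, 15]);
translate([505, 401, 309]) cube([68, 1024, 15]);
translate([653, 401, 309]) cube([68, 1024, 15]);
translate([801, 401, 309]) cube([68, 1024, 15]);
translate([949, 401, 309]) cube([68, 1024, 15]);
translate([1097, 401, 309]) cube([68, 1024, 15]);
translate([1245, 401, 309]) cube([68, 1024, 15]);
translate([1393, 401, 309]) cube([68, 1024, 15]);
translate([1541, 401, 309]) cube([68, 1024, 15]);
translate([1689, 401, 309]) cube([68, 1024, 15]);
translate([1837, 401, 309]) cube([68, 1024, 15]);
translate([1985, 401, 309]) cube([68, 1024, 15]);


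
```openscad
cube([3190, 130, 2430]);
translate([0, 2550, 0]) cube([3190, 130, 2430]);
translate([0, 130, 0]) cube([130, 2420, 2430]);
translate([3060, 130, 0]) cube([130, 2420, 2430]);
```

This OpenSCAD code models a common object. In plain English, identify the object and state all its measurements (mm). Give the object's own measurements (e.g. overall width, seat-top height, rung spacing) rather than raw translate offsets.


The wall frame of a small rectangular building: four walls, each 2430 mm tall and 130 mm thick, enclosing a footprint 3190 mm (x) by 2680 mm (y) outside-to-outside, with no floor or roof. The front and back walls (the −y and +y sides) span the full width; the two side walls fit between them.


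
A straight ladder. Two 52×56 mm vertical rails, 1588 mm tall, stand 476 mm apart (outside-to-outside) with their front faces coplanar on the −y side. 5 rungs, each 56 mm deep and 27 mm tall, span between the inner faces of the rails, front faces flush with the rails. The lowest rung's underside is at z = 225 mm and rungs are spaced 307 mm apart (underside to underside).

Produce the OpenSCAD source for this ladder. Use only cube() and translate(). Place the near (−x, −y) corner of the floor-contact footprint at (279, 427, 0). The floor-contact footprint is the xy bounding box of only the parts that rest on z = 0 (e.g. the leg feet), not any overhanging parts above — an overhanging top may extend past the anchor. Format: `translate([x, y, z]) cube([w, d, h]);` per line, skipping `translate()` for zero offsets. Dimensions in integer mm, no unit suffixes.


// rung span = 476 - 2*52 = 372
// rung[k] z = 225 + k*307
translate([279, 427, 0]) cube([52, 56, 1588]);
translate([703, 427, 0]) cube([52, 56, 1588]);
translate([331, 427, 225]) cube([372, 56, 27]);
translate([331, 427, 532]) cube([372, 56, 27]);
translate([331, 427, 839]) cube([372, 56, 27]);
translate([331, 427, 1146]) cube([372, 56, 27]);
translate([331, 427, 1453]) cube([372, 56, 27]);


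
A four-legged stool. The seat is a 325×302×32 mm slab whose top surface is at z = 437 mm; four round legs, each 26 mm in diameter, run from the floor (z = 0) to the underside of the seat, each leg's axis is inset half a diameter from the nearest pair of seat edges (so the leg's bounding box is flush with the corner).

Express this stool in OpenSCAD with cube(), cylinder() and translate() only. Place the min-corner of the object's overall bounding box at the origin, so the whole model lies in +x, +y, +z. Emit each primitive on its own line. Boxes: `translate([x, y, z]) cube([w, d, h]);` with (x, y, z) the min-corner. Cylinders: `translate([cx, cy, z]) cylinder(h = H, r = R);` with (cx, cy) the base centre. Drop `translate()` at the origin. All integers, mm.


// leg_h = 437 - 32 = 405
translate([0, 0, 405]) cube([325, 302, 32]);
translate([13, 13, 0]) cylinder(h = 405, r = 13);
translate([312, 13, 0]) cylinder(h = 405, r = 13);
translate([13, 289, 0]) cylinder(h = 405, r = 13);
translate([312, 289, 0]) cylinder(h = 405, r = 13);


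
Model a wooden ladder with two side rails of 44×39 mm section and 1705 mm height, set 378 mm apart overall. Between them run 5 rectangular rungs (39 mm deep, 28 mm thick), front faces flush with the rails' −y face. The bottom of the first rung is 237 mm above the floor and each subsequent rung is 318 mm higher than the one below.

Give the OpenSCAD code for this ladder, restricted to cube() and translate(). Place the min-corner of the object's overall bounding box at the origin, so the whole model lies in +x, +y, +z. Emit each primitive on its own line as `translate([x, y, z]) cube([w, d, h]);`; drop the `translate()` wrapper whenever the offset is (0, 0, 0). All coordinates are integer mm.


// rung span = 378 - 2*44 = 290
// rung[k] z = 237 + k*318
cube([44, 39, 1705]);
translate([334, 0, 0]) cube([44, 39, 1705]);
translate([44, 0, 237]) cube([290, 39, 28]);
translate([44, 0, 555]) cube([290, 39, 28]);
translate([44, 0, 873]) cube([290, 39, 28]);
translate([44, 0, 1191]) cube([290, 39, 28]);
translate([44, 0, 1509]) cube([290, 39, 28]);


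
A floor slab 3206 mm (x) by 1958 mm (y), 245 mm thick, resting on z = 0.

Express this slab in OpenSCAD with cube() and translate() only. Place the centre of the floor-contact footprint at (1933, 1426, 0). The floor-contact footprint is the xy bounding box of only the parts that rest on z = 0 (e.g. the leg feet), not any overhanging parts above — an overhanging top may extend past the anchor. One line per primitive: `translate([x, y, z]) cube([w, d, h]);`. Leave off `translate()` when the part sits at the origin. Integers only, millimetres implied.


translate([330, 447, 0]) cube([3206, 1958, 245]);


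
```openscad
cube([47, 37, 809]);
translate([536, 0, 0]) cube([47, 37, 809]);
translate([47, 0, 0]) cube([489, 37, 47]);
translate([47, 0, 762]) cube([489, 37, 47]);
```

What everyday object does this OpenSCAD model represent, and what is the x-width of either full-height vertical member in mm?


A picture frame. The border width is 47 mm.

Four thin pieces enclosing a rectangular opening — a picture frame. The two full-height stiles are 809 mm tall; the top rail sits at z = 762 and is 47 mm tall, so the border above the opening is 809 − 762 = 47 mm, matching the stile x-width.


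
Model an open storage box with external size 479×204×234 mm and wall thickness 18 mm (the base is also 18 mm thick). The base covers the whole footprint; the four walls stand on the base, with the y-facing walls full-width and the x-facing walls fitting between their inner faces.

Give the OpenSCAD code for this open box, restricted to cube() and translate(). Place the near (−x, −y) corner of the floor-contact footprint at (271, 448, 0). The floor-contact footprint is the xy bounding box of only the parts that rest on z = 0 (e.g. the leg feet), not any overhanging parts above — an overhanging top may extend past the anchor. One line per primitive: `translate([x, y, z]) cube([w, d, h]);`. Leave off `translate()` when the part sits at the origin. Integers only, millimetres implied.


translate([271, 448, 0]) cube([479, 204, 18]);
translate([271, 448, 18]) cube([479, 18, 216]);
translate([271, 634, 18]) cube([479, 18, 216]);
translate([271, 466, 18]) cube([18, 168, 216]);
translate([732, 466, 18]) cube([18, 168, 216]);


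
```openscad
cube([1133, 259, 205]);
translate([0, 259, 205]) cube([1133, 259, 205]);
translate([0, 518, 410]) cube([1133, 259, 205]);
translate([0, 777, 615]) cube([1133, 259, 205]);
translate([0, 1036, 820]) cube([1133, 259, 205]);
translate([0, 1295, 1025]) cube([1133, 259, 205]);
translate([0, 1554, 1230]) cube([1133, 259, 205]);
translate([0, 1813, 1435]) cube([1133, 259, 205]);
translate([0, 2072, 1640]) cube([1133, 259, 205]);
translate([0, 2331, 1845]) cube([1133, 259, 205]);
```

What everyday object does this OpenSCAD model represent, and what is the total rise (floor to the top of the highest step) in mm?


A staircase. The total rise is 2050 mm.

10 identical blocks, each offset up and back from the previous — a staircase. Each step is 205 mm tall and there are 10 of them, so the total rise is 10 × 205 = 2050 mm.


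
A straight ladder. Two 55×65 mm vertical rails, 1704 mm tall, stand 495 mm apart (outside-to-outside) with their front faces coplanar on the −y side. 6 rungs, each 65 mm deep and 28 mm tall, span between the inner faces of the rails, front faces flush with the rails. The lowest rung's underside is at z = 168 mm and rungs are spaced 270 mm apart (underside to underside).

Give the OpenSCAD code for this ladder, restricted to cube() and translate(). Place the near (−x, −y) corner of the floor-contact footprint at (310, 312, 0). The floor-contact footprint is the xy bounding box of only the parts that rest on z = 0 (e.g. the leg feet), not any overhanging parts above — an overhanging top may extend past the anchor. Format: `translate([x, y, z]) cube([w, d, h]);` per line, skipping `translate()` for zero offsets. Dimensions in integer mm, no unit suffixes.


translate([310, 312, 0]) cube([55, 65, 1704]);
translate([750, 312, 0]) cube([55, 65, 1704]);
translate([365, 312, 168]) cube([385, 65, 28]);
translate([365, 312, 438]) cube([385, 65, 28]);
translate([365, 312, 708]) cube([385, 65, 28]);
translate([365, 312, 978]) cube([385, 65, 28]);
translate([365, 312, 1248]) cube([385, 65, 28]);
translate([365, 312, 1518]) cube([385, 65, 28]);


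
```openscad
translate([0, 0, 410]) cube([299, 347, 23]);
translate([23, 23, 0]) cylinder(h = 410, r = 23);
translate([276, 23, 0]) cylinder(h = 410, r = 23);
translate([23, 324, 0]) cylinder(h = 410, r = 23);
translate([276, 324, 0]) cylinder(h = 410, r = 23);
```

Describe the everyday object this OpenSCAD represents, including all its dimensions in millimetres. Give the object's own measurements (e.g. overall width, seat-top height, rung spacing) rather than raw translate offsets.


A four-legged stool. The seat is a 299×347×23 mm slab whose top surface is at z = 433 mm; four round legs, each 46 mm in diameter, run from the floor (z = 0) to the underside of the seat, each leg's axis is inset half a diameter from the nearest pair of seat edges (so the leg's bounding box is flush with the corner).
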